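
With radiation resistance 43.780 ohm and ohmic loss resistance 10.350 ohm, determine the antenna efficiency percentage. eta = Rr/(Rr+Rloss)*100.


eta = 43.780 / (43.780 + 10.350) * 100 = 80.88%

80.88%


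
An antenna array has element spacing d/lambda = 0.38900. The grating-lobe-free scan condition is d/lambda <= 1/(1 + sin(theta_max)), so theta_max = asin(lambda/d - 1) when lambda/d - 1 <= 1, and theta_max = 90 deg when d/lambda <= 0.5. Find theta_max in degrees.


lambda/d - 1 = 1/0.38900 - 1 = 1.570694 >= 1
d/lambda <= 0.5, so the array can scan to endfire without grating lobes: theta_max = 90 deg

90 deg


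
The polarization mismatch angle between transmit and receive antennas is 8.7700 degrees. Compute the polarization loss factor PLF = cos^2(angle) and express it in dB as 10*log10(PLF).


PLF_linear = cos^2(8.7700 deg) = 0.9767534
PLF_dB = 10 * log10(0.9767534) = -0.1022 dB

-0.1022 dB


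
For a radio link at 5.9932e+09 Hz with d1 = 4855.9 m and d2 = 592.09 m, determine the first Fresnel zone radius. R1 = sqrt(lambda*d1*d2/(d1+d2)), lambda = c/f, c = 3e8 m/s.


lambda = c / f = 3.0000e+08 / 5.9932e+09 = 0.05005673 m
R1 = sqrt(0.05005673 * 4855.9 * 592.09 / (4855.9 + 592.09)) = 5.140 m

5.140 m


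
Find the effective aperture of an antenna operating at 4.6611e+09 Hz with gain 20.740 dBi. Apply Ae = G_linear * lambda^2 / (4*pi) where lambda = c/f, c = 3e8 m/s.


lambda = c / f = 3.0000e+08 / 4.6611e+09 = 0.06436249 m
G_linear = 10^(20.740/10) = 118.5769
Ae = G_linear * lambda^2 / (4*pi) = 118.5769 * 0.06436249^2 / (4*pi) = 0.03909 m^2

0.03909 m^2


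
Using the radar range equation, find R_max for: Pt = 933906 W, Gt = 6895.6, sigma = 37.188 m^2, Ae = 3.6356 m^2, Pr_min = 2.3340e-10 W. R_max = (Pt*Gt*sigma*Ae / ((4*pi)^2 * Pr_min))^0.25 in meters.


R^4 = 933906*6895.6*37.188*3.6356 / ((4*pi)^2 * 2.3340e-10) = 2.362292e+19
R_max = 2.362292e+19^0.25 = 69716 m

69716 m


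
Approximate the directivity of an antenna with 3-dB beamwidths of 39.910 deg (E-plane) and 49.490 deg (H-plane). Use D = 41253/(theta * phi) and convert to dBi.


D_linear = 41253 / (39.910 * 49.490) = 20.88605
D_dBi = 10 * log10(20.88605) = 13.20 dBi

13.20 dBi


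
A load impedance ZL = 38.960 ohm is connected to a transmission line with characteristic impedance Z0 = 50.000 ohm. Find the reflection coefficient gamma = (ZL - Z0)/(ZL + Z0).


gamma = (38.960 - 50.000) / (38.960 + 50.000) = -0.1241

-0.1241


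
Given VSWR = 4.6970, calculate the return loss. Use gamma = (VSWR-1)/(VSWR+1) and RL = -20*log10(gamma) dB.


gamma = (4.6970 - 1) / (4.6970 + 1) = 0.6489380
RL = -20 * log10(0.6489380) = 3.756 dB

3.756 dB


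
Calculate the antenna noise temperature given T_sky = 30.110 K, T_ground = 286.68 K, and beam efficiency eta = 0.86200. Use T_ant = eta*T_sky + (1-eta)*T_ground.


T_ant = 0.86200 * 30.110 + (1 - 0.86200) * 286.68 = 65.52 K

65.52 K


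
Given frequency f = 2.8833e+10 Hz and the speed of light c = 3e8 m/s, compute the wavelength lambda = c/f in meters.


lambda = c / f = 3.0000e+08 / 2.8833e+10 = 0.01040 m

0.01040 m


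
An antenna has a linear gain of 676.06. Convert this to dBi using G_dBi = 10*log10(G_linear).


G_dBi = 10 * log10(676.06) = 28.30 dBi

28.30 dBi


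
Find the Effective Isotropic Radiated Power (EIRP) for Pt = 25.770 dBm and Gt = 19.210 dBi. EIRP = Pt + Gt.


EIRP = Pt + Gt = 25.770 + 19.210 = 44.98 dBm

44.98 dBm


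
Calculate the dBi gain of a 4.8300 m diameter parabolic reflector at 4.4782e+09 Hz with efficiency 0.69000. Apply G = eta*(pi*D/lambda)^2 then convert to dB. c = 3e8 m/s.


lambda = c / f = 3.0000e+08 / 4.4782e+09 = 0.06699120 m
G_linear = 0.69000 * (pi * 4.8300 / 0.06699120)^2 = 35400.35
G_dBi = 10 * log10(35400.35) = 45.49 dBi

45.49 dBi


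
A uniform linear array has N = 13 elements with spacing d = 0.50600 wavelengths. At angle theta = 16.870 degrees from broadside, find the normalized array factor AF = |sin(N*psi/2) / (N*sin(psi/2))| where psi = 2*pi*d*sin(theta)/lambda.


psi = 2*pi*0.50600*sin(16.870 deg) = 0.9226342 rad
AF = |sin(13*0.9226342/2) / (13*sin(0.9226342/2))| = 0.04876

0.04876


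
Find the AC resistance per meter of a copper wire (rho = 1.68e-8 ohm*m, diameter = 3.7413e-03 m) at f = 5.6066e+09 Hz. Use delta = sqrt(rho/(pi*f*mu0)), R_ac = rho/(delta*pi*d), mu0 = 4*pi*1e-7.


delta = sqrt(1.68e-8 / (pi * 5.6066e+09 * 4*pi*1e-7)) = 8.712143e-07 m
R_ac = 1.68e-8 / (8.712143e-07 * pi * 3.7413e-03) = 1.641 ohm/m

1.641 ohm/m


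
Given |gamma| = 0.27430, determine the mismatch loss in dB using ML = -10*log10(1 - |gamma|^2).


ML = -10 * log10(1 - 0.27430^2) = -10 * log10(0.92475951) = 0.3397 dB

0.3397 dB


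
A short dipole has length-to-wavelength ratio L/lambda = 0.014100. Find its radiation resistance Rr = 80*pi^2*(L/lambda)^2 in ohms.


Rr = 80 * pi^2 * (0.014100)^2 = 80 * 9.869604 * 1.988100e-04 = 0.1570 ohm

0.1570 ohm


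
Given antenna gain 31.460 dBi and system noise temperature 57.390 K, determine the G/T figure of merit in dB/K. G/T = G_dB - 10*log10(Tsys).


G/T = 31.460 - 10*log10(57.390) = 31.460 - 17.58836 = 13.87 dB/K

13.87 dB/K


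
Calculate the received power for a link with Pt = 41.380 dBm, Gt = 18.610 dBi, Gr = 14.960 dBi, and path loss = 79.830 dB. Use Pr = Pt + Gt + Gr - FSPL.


Pr = 41.380 + 18.610 + 14.960 - 79.830 = -4.88 dBm

-4.88 dBm


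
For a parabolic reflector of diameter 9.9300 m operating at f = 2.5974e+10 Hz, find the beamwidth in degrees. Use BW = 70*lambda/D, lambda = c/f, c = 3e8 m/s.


lambda = c / f = 3.0000e+08 / 2.5974e+10 = 0.01155001 m
BW = 70 * 0.01155001 / 9.9300 = 0.08142 deg

0.08142 deg


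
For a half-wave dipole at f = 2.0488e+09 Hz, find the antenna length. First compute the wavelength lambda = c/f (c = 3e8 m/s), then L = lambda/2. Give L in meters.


lambda = c / f = 3.0000e+08 / 2.0488e+09 = 0.1464272 m
L = lambda / 2 = 0.1464272 / 2 = 0.07321 m

0.07321 m


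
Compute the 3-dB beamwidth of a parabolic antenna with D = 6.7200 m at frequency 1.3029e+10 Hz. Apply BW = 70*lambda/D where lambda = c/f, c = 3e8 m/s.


lambda = c / f = 3.0000e+08 / 1.3029e+10 = 0.02302556 m
BW = 70 * 0.02302556 / 6.7200 = 0.2398 deg

0.2398 deg


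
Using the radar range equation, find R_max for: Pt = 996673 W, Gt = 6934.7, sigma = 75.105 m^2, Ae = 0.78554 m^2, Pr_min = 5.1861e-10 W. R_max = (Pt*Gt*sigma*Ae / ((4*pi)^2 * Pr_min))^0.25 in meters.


R^4 = 996673*6934.7*75.105*0.78554 / ((4*pi)^2 * 5.1861e-10) = 4.979170e+18
R_max = 4.979170e+18^0.25 = 47238 m

47238 m


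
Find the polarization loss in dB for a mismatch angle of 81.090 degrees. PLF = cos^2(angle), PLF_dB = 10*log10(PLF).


PLF_linear = cos^2(81.090 deg) = 0.02398869
PLF_dB = 10 * log10(0.02398869) = -16.20 dB

-16.20 dB


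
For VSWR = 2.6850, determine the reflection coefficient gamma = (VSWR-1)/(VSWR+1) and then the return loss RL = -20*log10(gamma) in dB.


gamma = (2.6850 - 1) / (2.6850 + 1) = 0.4572592
RL = -20 * log10(0.4572592) = 6.797 dB

6.797 dB


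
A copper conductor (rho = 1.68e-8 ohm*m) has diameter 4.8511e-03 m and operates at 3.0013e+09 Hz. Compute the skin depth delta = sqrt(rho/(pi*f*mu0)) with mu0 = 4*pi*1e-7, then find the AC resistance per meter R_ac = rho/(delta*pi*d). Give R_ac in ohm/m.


delta = sqrt(1.68e-8 / (pi * 3.0013e+09 * 4*pi*1e-7)) = 1.190749e-06 m
R_ac = 1.68e-8 / (1.190749e-06 * pi * 4.8511e-03) = 0.9258 ohm/m

0.9258 ohm/m


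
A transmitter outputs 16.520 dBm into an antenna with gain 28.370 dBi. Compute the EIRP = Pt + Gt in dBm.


EIRP = Pt + Gt = 16.520 + 28.370 = 44.89 dBm

44.89 dBm


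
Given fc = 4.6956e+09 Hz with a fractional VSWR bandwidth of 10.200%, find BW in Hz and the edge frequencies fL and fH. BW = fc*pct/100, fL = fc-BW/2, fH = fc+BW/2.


BW = 4.6956e+09 * 10.200/100 = 4.789512e+08 Hz
fL = 4.6956e+09 - 4.789512e+08/2 = 4.456e+09 Hz
fH = 4.6956e+09 + 4.789512e+08/2 = 4.935e+09 Hz

BW=4.790e+08 Hz, fL=4.456e+09 Hz, fH=4.935e+09 Hz


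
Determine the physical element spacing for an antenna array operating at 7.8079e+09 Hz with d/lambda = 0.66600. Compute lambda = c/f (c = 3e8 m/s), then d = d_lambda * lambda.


lambda = c / f = 3.0000e+08 / 7.8079e+09 = 0.03842262 m
d = 0.66600 * 0.03842262 = 0.02559 m

0.02559 m


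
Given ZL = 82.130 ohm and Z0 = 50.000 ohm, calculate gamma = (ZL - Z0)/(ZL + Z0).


gamma = (82.130 - 50.000) / (82.130 + 50.000) = 0.2432

0.2432


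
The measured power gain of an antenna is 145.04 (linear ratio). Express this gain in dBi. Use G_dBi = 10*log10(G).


G_dBi = 10 * log10(145.04) = 21.61 dBi

21.61 dBi


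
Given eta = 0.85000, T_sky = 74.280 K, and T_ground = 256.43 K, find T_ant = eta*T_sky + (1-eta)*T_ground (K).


T_ant = 0.85000 * 74.280 + (1 - 0.85000) * 256.43 = 101.6 K

101.6 K


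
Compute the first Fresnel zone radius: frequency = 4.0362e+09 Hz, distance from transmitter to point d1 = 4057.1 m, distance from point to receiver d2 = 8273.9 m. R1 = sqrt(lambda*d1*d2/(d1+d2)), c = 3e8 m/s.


lambda = c / f = 3.0000e+08 / 4.0362e+09 = 0.07432734 m
R1 = sqrt(0.07432734 * 4057.1 * 8273.9 / (4057.1 + 8273.9)) = 14.22 m

14.22 m


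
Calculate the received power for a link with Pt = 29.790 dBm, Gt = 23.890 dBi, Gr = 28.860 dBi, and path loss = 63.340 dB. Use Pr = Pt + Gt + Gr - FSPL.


Pr = 29.790 + 23.890 + 28.860 - 63.340 = 19.20 dBm

19.20 dBm


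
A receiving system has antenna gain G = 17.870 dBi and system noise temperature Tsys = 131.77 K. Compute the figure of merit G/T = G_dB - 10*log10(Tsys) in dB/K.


G/T = 17.870 - 10*log10(131.77) = 17.870 - 21.19817 = -3.328 dB/K

-3.328 dB/K


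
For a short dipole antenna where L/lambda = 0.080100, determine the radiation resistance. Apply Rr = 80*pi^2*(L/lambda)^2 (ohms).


Rr = 80 * pi^2 * (0.080100)^2 = 80 * 9.869604 * 6.416010e-03 = 5.066 ohm

5.066 ohm


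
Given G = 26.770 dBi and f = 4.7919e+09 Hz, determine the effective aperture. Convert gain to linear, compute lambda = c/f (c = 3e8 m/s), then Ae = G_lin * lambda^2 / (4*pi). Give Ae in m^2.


lambda = c / f = 3.0000e+08 / 4.7919e+09 = 0.06260565 m
G_linear = 10^(26.770/10) = 475.3352
Ae = G_linear * lambda^2 / (4*pi) = 475.3352 * 0.06260565^2 / (4*pi) = 0.1483 m^2

0.1483 m^2


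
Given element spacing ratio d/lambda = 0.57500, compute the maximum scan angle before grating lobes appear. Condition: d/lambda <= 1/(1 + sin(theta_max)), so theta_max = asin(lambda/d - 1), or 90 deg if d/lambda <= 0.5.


lambda/d - 1 = 1/0.57500 - 1 = 0.7391304
theta_max = asin(0.7391304) = 47.66 deg

47.66 deg


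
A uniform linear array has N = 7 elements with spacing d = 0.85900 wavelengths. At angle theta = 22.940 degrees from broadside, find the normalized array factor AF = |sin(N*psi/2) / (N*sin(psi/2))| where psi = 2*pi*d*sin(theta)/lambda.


psi = 2*pi*0.85900*sin(22.940 deg) = 2.103672 rad
AF = |sin(7*2.103672/2) / (7*sin(2.103672/2))| = 0.1451

0.1451


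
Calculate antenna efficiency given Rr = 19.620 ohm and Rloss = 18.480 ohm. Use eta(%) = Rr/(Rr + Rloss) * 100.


eta = 19.620 / (19.620 + 18.480) * 100 = 51.50%

51.50%


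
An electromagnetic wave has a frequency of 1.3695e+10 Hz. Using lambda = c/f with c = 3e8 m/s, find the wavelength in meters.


lambda = c / f = 3.0000e+08 / 1.3695e+10 = 0.02191 m

0.02191 m


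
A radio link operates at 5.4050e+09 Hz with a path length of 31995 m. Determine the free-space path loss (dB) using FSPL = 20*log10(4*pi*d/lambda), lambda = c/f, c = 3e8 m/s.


lambda = c / f = 3.0000e+08 / 5.4050e+09 = 0.05550416 m
FSPL = 20 * log10(4*pi*31995/0.05550416) = 137.2 dB

137.2 dB


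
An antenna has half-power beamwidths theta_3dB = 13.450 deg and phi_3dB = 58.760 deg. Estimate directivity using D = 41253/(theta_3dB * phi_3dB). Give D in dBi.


D_linear = 41253 / (13.450 * 58.760) = 52.19771
D_dBi = 10 * log10(52.19771) = 17.18 dBi

17.18 dBi


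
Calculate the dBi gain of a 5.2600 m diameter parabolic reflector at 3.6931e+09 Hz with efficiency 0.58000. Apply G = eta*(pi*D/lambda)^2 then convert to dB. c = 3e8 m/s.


lambda = c / f = 3.0000e+08 / 3.6931e+09 = 0.08123257 m
G_linear = 0.58000 * (pi * 5.2600 / 0.08123257)^2 = 24001.53
G_dBi = 10 * log10(24001.53) = 43.80 dBi

43.80 dBi


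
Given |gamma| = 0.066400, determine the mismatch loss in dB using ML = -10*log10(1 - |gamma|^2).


ML = -10 * log10(1 - 0.066400^2) = -10 * log10(0.99559104) = 0.01919 dB

0.01919 dB


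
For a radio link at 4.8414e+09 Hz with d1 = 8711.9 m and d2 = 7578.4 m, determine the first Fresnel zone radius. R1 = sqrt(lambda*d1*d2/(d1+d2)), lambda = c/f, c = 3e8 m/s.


lambda = c / f = 3.0000e+08 / 4.8414e+09 = 0.06196555 m
R1 = sqrt(0.06196555 * 8711.9 * 7578.4 / (8711.9 + 7578.4)) = 15.85 m

15.85 m


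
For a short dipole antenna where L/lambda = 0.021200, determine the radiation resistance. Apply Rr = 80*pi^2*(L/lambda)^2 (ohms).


Rr = 80 * pi^2 * (0.021200)^2 = 80 * 9.869604 * 4.494400e-04 = 0.3549 ohm

0.3549 ohm


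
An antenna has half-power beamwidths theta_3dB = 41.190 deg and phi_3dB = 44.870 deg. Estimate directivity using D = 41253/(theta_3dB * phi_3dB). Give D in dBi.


D_linear = 41253 / (41.190 * 44.870) = 22.32069
D_dBi = 10 * log10(22.32069) = 13.49 dBi

13.49 dBi


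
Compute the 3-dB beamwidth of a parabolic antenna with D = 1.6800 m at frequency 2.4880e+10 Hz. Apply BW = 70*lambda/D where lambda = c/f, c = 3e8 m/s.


lambda = c / f = 3.0000e+08 / 2.4880e+10 = 0.01205788 m
BW = 70 * 0.01205788 / 1.6800 = 0.5024 deg

0.5024 deg


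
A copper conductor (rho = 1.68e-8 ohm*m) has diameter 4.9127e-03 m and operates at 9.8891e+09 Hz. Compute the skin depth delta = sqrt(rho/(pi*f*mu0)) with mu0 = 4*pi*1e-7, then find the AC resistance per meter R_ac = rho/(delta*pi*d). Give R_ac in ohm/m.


delta = sqrt(1.68e-8 / (pi * 9.8891e+09 * 4*pi*1e-7)) = 6.559887e-07 m
R_ac = 1.68e-8 / (6.559887e-07 * pi * 4.9127e-03) = 1.659 ohm/m

1.659 ohm/m


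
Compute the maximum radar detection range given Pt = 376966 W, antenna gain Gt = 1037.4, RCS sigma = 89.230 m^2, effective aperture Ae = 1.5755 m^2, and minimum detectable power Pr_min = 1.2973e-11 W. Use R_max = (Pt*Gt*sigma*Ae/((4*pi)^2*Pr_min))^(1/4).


R^4 = 376966*1037.4*89.230*1.5755 / ((4*pi)^2 * 1.2973e-11) = 2.683599e+19
R_max = 2.683599e+19^0.25 = 71975 m

71975 m


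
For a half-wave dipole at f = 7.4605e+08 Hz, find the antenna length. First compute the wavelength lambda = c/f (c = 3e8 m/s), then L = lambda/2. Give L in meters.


lambda = c / f = 3.0000e+08 / 7.4605e+08 = 0.4021178 m
L = lambda / 2 = 0.4021178 / 2 = 0.2011 m

0.2011 m


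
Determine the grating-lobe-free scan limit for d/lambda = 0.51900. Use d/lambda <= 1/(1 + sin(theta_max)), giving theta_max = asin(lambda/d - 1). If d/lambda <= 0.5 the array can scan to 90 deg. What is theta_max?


lambda/d - 1 = 1/0.51900 - 1 = 0.9267823
theta_max = asin(0.9267823) = 67.94 deg

67.94 deg


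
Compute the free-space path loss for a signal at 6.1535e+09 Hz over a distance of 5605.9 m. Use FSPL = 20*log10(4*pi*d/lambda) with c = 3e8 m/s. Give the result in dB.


lambda = c / f = 3.0000e+08 / 6.1535e+09 = 0.04875274 m
FSPL = 20 * log10(4*pi*5605.9/0.04875274) = 123.2 dB

123.2 dB


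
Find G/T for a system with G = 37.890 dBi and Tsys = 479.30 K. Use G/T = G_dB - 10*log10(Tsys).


G/T = 37.890 - 10*log10(479.30) = 37.890 - 26.80607 = 11.08 dB/K

11.08 dB/K


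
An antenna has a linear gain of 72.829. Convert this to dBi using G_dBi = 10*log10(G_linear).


G_dBi = 10 * log10(72.829) = 18.62 dBi

18.62 dBi


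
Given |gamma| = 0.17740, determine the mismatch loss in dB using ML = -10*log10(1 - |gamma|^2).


ML = -10 * log10(1 - 0.17740^2) = -10 * log10(0.96852924) = 0.1389 dB

0.1389 dB


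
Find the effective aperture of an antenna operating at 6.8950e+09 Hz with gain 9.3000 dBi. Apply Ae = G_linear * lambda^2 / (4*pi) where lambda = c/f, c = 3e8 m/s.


lambda = c / f = 3.0000e+08 / 6.8950e+09 = 0.04350979 m
G_linear = 10^(9.3000/10) = 8.511380
Ae = G_linear * lambda^2 / (4*pi) = 8.511380 * 0.04350979^2 / (4*pi) = 1.282e-03 m^2

1.282e-03 m^2


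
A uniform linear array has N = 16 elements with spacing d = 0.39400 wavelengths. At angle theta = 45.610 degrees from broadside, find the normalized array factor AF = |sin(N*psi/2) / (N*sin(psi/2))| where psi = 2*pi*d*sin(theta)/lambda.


psi = 2*pi*0.39400*sin(45.610 deg) = 1.769033 rad
AF = |sin(16*1.769033/2) / (16*sin(1.769033/2))| = 0.08078

0.08078


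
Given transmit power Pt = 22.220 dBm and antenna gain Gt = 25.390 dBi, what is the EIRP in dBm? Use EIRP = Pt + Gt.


EIRP = Pt + Gt = 22.220 + 25.390 = 47.61 dBm

47.61 dBm


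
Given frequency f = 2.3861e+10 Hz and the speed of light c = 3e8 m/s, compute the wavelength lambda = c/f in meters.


lambda = c / f = 3.0000e+08 / 2.3861e+10 = 0.01257 m

0.01257 m


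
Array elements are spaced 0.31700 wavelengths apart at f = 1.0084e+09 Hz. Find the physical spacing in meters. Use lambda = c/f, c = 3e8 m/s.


lambda = c / f = 3.0000e+08 / 1.0084e+09 = 0.2975010 m
d = 0.31700 * 0.2975010 = 0.09431 m

0.09431 m


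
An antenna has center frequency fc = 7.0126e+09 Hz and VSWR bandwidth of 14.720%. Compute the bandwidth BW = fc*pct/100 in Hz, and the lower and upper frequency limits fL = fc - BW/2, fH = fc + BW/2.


BW = 7.0126e+09 * 14.720/100 = 1.032255e+09 Hz
fL = 7.0126e+09 - 1.032255e+09/2 = 6.496e+09 Hz
fH = 7.0126e+09 + 1.032255e+09/2 = 7.529e+09 Hz

BW=1.032e+09 Hz, fL=6.496e+09 Hz, fH=7.529e+09 Hz


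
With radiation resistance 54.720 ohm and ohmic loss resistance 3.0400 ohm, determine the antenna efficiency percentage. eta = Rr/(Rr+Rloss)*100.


eta = 54.720 / (54.720 + 3.0400) * 100 = 94.74%

94.74%


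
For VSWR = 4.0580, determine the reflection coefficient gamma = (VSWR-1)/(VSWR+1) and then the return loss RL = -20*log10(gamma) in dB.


gamma = (4.0580 - 1) / (4.0580 + 1) = 0.6045868
RL = -20 * log10(0.6045868) = 4.371 dB

4.371 dB


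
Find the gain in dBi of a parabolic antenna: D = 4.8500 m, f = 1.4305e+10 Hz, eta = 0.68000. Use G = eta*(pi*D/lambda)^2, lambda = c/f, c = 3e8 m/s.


lambda = c / f = 3.0000e+08 / 1.4305e+10 = 0.02097169 m
G_linear = 0.68000 * (pi * 4.8500 / 0.02097169)^2 = 358942.8
G_dBi = 10 * log10(358942.8) = 55.55 dBi

55.55 dBi


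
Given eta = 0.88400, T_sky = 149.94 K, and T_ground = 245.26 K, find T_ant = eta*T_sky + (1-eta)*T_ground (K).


T_ant = 0.88400 * 149.94 + (1 - 0.88400) * 245.26 = 161.0 K

161.0 K


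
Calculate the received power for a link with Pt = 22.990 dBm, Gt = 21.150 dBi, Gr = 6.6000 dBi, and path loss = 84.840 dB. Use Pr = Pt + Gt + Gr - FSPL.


Pr = 22.990 + 21.150 + 6.6000 - 84.840 = -34.10 dBm

-34.10 dBm


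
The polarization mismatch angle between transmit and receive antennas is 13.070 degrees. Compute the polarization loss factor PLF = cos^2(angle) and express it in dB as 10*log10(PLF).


PLF_linear = cos^2(13.070 deg) = 0.9488601
PLF_dB = 10 * log10(0.9488601) = -0.2280 dB

-0.2280 dB


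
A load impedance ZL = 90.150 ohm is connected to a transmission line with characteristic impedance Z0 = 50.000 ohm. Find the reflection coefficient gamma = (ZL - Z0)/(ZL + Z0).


gamma = (90.150 - 50.000) / (90.150 + 50.000) = 0.2865

0.2865


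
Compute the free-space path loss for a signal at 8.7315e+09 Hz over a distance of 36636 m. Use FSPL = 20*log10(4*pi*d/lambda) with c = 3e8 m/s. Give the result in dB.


lambda = c / f = 3.0000e+08 / 8.7315e+09 = 0.03435836 m
FSPL = 20 * log10(4*pi*36636/0.03435836) = 142.5 dB

142.5 dB


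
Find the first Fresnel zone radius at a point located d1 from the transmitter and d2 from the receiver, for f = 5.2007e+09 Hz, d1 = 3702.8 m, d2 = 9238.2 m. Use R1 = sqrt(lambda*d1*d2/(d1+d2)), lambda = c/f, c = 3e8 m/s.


lambda = c / f = 3.0000e+08 / 5.2007e+09 = 0.05768454 m
R1 = sqrt(0.05768454 * 3702.8 * 9238.2 / (3702.8 + 9238.2)) = 12.35 m

12.35 m


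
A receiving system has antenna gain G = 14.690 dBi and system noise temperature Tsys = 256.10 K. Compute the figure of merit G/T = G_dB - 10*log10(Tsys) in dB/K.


G/T = 14.690 - 10*log10(256.10) = 14.690 - 24.08410 = -9.394 dB/K

-9.394 dB/K


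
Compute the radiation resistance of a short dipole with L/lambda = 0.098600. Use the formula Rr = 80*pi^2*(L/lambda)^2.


Rr = 80 * pi^2 * (0.098600)^2 = 80 * 9.869604 * 9.721960e-03 = 7.676 ohm

7.676 ohm


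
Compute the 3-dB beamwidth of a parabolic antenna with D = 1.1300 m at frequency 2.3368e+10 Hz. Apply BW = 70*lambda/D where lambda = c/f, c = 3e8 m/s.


lambda = c / f = 3.0000e+08 / 2.3368e+10 = 0.01283807 m
BW = 70 * 0.01283807 / 1.1300 = 0.7953 deg

0.7953 deg


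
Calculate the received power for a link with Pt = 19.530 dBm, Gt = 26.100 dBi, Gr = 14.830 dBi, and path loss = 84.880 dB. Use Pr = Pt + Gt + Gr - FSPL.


Pr = 19.530 + 26.100 + 14.830 - 84.880 = -24.42 dBm

-24.42 dBm


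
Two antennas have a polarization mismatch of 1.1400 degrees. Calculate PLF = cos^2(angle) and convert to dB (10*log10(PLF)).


PLF_linear = cos^2(1.1400 deg) = 0.9996042
PLF_dB = 10 * log10(0.9996042) = -1.719e-03 dB

-1.719e-03 dB


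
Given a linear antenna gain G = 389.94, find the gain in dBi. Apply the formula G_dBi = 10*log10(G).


G_dBi = 10 * log10(389.94) = 25.91 dBi

25.91 dBi


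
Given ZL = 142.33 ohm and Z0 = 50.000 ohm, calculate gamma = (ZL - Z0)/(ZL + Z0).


gamma = (142.33 - 50.000) / (142.33 + 50.000) = 0.4801

0.4801


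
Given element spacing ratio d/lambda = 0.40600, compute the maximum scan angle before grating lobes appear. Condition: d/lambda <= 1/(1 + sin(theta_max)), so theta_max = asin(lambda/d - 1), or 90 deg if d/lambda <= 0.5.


lambda/d - 1 = 1/0.40600 - 1 = 1.463054 >= 1
d/lambda <= 0.5, so the array can scan to endfire without grating lobes: theta_max = 90 deg

90 deg


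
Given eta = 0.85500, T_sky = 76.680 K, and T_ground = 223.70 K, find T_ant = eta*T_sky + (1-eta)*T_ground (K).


T_ant = 0.85500 * 76.680 + (1 - 0.85500) * 223.70 = 98.00 K

98.00 K


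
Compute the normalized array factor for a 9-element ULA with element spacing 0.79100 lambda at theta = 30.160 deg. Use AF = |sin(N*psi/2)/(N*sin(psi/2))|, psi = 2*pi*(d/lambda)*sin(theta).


psi = 2*pi*0.79100*sin(30.160 deg) = 2.497010 rad
AF = |sin(9*2.497010/2) / (9*sin(2.497010/2))| = 0.1138

0.1138


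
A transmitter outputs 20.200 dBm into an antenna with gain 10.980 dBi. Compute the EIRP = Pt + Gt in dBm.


EIRP = Pt + Gt = 20.200 + 10.980 = 31.18 dBm

31.18 dBm


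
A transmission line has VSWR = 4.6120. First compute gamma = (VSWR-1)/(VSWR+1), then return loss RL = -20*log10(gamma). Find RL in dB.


gamma = (4.6120 - 1) / (4.6120 + 1) = 0.6436208
RL = -20 * log10(0.6436208) = 3.827 dB

3.827 dB


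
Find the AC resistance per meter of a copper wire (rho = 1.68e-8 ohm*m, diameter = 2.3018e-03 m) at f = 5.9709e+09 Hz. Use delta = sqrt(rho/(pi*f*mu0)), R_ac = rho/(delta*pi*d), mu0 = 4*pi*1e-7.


delta = sqrt(1.68e-8 / (pi * 5.9709e+09 * 4*pi*1e-7)) = 8.442185e-07 m
R_ac = 1.68e-8 / (8.442185e-07 * pi * 2.3018e-03) = 2.752 ohm/m

2.752 ohm/m


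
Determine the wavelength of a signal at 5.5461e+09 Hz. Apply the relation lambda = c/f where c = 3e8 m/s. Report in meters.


lambda = c / f = 3.0000e+08 / 5.5461e+09 = 0.05409 m

0.05409 m


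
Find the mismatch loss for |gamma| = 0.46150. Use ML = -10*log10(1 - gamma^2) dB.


ML = -10 * log10(1 - 0.46150^2) = -10 * log10(0.78701775) = 1.040 dB

1.040 dB


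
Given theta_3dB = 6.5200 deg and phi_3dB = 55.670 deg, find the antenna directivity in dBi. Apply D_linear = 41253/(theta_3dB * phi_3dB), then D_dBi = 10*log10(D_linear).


D_linear = 41253 / (6.5200 * 55.670) = 113.6545
D_dBi = 10 * log10(113.6545) = 20.56 dBi

20.56 dBi


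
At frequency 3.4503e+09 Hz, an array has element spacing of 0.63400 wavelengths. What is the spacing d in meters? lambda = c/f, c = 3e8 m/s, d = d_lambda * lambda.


lambda = c / f = 3.0000e+08 / 3.4503e+09 = 0.08694896 m
d = 0.63400 * 0.08694896 = 0.05513 m

0.05513 m


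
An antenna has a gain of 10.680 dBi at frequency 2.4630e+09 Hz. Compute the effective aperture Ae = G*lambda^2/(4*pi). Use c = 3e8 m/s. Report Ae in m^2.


lambda = c / f = 3.0000e+08 / 2.4630e+09 = 0.1218027 m
G_linear = 10^(10.680/10) = 11.69499
Ae = G_linear * lambda^2 / (4*pi) = 11.69499 * 0.1218027^2 / (4*pi) = 0.01381 m^2

0.01381 m^2


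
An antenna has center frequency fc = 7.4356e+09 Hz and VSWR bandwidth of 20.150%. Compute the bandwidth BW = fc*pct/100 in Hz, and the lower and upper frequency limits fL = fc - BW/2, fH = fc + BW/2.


BW = 7.4356e+09 * 20.150/100 = 1.498273e+09 Hz
fL = 7.4356e+09 - 1.498273e+09/2 = 6.686e+09 Hz
fH = 7.4356e+09 + 1.498273e+09/2 = 8.185e+09 Hz

BW=1.498e+09 Hz, fL=6.686e+09 Hz, fH=8.185e+09 Hz


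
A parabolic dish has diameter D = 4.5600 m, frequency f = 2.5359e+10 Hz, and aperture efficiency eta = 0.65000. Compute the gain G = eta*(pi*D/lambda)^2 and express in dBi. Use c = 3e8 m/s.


lambda = c / f = 3.0000e+08 / 2.5359e+10 = 0.01183012 m
G_linear = 0.65000 * (pi * 4.5600 / 0.01183012)^2 = 953157.1
G_dBi = 10 * log10(953157.1) = 59.79 dBi

59.79 dBi


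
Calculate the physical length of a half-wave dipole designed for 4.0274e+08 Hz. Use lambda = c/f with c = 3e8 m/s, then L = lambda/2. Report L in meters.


lambda = c / f = 3.0000e+08 / 4.0274e+08 = 0.7448975 m
L = lambda / 2 = 0.7448975 / 2 = 0.3724 m

0.3724 m


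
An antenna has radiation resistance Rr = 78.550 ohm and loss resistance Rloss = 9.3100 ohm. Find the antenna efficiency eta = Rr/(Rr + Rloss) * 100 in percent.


eta = 78.550 / (78.550 + 9.3100) * 100 = 89.40%

89.40%


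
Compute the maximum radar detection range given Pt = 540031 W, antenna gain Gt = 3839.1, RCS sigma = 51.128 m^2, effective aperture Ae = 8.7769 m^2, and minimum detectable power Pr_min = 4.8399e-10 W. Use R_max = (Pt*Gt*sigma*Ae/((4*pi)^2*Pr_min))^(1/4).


R^4 = 540031*3839.1*51.128*8.7769 / ((4*pi)^2 * 4.8399e-10) = 1.217284e+19
R_max = 1.217284e+19^0.25 = 59067 m

59067 m


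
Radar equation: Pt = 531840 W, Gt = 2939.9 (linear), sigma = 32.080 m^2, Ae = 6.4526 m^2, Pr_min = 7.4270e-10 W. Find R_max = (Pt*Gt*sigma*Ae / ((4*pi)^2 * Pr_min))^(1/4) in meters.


R^4 = 531840*2939.9*32.080*6.4526 / ((4*pi)^2 * 7.4270e-10) = 2.759621e+18
R_max = 2.759621e+18^0.25 = 40758 m

40758 m


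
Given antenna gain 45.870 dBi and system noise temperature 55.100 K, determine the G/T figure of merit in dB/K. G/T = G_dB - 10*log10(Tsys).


G/T = 45.870 - 10*log10(55.100) = 45.870 - 17.41152 = 28.46 dB/K

28.46 dB/K


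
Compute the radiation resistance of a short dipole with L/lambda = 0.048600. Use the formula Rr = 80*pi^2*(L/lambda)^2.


Rr = 80 * pi^2 * (0.048600)^2 = 80 * 9.869604 * 2.361960e-03 = 1.865 ohm

1.865 ohm


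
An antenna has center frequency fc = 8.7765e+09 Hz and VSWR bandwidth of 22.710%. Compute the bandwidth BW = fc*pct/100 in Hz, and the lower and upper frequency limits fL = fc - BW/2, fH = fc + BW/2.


BW = 8.7765e+09 * 22.710/100 = 1.993143e+09 Hz
fL = 8.7765e+09 - 1.993143e+09/2 = 7.780e+09 Hz
fH = 8.7765e+09 + 1.993143e+09/2 = 9.773e+09 Hz

BW=1.993e+09 Hz, fL=7.780e+09 Hz, fH=9.773e+09 Hz


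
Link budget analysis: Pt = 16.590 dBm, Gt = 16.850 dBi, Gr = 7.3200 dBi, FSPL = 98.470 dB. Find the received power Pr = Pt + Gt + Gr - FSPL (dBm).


Pr = 16.590 + 16.850 + 7.3200 - 98.470 = -57.71 dBm

-57.71 dBm


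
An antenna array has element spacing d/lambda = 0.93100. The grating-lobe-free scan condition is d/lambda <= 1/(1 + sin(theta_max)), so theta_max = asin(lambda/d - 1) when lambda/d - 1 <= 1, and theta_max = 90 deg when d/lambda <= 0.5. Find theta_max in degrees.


lambda/d - 1 = 1/0.93100 - 1 = 0.07411386
theta_max = asin(0.07411386) = 4.250 deg

4.250 deg


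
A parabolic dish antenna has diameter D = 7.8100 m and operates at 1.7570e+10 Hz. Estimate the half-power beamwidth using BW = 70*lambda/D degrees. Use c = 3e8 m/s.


lambda = c / f = 3.0000e+08 / 1.7570e+10 = 0.01707456 m
BW = 70 * 0.01707456 / 7.8100 = 0.1530 deg

0.1530 deg


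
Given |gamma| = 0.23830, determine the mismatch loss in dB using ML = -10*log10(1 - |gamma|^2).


ML = -10 * log10(1 - 0.23830^2) = -10 * log10(0.94321311) = 0.2539 dB

0.2539 dB


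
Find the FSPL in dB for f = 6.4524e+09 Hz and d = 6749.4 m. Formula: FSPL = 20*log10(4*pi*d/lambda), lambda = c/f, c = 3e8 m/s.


lambda = c / f = 3.0000e+08 / 6.4524e+09 = 0.04649433 m
FSPL = 20 * log10(4*pi*6749.4/0.04649433) = 125.2 dB

125.2 dB


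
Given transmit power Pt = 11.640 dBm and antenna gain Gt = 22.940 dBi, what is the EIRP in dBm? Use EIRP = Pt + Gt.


EIRP = Pt + Gt = 11.640 + 22.940 = 34.58 dBm

34.58 dBm


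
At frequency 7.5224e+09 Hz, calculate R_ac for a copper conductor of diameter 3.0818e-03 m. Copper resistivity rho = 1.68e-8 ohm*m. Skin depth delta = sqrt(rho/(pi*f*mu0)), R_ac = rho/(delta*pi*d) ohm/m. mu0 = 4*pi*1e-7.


delta = sqrt(1.68e-8 / (pi * 7.5224e+09 * 4*pi*1e-7)) = 7.521363e-07 m
R_ac = 1.68e-8 / (7.521363e-07 * pi * 3.0818e-03) = 2.307 ohm/m

2.307 ohm/m


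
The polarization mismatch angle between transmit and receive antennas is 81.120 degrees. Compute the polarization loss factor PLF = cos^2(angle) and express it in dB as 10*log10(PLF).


PLF_linear = cos^2(81.120 deg) = 0.02382871
PLF_dB = 10 * log10(0.02382871) = -16.23 dB

-16.23 dB


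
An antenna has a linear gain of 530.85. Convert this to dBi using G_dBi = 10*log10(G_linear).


G_dBi = 10 * log10(530.85) = 27.25 dBi

27.25 dBi


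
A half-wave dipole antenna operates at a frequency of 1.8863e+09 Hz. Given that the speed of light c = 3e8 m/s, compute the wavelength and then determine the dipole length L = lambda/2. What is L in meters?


lambda = c / f = 3.0000e+08 / 1.8863e+09 = 0.1590415 m
L = lambda / 2 = 0.1590415 / 2 = 0.07952 m

0.07952 m


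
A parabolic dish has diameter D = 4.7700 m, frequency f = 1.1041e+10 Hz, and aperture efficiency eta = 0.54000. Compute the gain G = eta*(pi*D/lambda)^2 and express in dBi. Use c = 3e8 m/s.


lambda = c / f = 3.0000e+08 / 1.1041e+10 = 0.02717145 m
G_linear = 0.54000 * (pi * 4.7700 / 0.02717145)^2 = 164249.7
G_dBi = 10 * log10(164249.7) = 52.16 dBi

52.16 dBi


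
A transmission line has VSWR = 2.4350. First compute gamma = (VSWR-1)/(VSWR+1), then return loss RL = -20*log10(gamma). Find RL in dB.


gamma = (2.4350 - 1) / (2.4350 + 1) = 0.4177584
RL = -20 * log10(0.4177584) = 7.581 dB

7.581 dB


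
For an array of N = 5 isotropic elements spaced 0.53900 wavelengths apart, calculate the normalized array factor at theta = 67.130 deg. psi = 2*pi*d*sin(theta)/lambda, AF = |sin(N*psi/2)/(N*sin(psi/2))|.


psi = 2*pi*0.53900*sin(67.130 deg) = 3.120410 rad
AF = |sin(5*3.120410/2) / (5*sin(3.120410/2))| = 0.1997

0.1997


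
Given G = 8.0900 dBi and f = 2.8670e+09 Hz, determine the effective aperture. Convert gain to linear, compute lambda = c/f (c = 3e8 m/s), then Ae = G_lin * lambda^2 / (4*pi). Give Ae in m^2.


lambda = c / f = 3.0000e+08 / 2.8670e+09 = 0.1046390 m
G_linear = 10^(8.0900/10) = 6.441693
Ae = G_linear * lambda^2 / (4*pi) = 6.441693 * 0.1046390^2 / (4*pi) = 5.613e-03 m^2

5.613e-03 m^2


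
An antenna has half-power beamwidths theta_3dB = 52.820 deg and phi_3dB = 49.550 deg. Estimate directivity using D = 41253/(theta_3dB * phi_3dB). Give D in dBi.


D_linear = 41253 / (52.820 * 49.550) = 15.76208
D_dBi = 10 * log10(15.76208) = 11.98 dBi

11.98 dBi


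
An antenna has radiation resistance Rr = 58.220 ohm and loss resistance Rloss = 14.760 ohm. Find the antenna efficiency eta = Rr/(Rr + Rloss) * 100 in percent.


eta = 58.220 / (58.220 + 14.760) * 100 = 79.78%

79.78%


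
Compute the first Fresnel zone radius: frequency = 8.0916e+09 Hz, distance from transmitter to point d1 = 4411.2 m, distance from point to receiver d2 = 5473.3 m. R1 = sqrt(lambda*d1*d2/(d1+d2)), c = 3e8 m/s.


lambda = c / f = 3.0000e+08 / 8.0916e+09 = 0.03707549 m
R1 = sqrt(0.03707549 * 4411.2 * 5473.3 / (4411.2 + 5473.3)) = 9.516 m

9.516 m


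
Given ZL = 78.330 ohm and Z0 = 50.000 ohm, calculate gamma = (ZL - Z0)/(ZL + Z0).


gamma = (78.330 - 50.000) / (78.330 + 50.000) = 0.2208

0.2208


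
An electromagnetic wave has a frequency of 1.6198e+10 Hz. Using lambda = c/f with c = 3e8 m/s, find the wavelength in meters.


lambda = c / f = 3.0000e+08 / 1.6198e+10 = 0.01852 m

0.01852 m


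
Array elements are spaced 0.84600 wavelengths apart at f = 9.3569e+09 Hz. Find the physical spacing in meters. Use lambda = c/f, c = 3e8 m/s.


lambda = c / f = 3.0000e+08 / 9.3569e+09 = 0.03206190 m
d = 0.84600 * 0.03206190 = 0.02712 m

0.02712 m


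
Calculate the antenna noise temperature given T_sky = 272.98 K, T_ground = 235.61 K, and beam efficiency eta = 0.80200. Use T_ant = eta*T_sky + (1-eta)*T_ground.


T_ant = 0.80200 * 272.98 + (1 - 0.80200) * 235.61 = 265.6 K

265.6 K


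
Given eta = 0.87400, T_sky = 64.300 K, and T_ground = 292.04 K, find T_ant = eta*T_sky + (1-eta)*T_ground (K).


T_ant = 0.87400 * 64.300 + (1 - 0.87400) * 292.04 = 93.00 K

93.00 K


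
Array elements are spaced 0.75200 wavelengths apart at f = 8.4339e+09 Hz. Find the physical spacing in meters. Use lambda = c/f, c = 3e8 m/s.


lambda = c / f = 3.0000e+08 / 8.4339e+09 = 0.03557073 m
d = 0.75200 * 0.03557073 = 0.02675 m

0.02675 m


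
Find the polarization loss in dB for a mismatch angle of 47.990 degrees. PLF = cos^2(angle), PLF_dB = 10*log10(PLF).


PLF_linear = cos^2(47.990 deg) = 0.4479093
PLF_dB = 10 * log10(0.4479093) = -3.488 dB

-3.488 dB


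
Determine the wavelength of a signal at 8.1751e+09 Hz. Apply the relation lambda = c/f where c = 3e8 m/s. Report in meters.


lambda = c / f = 3.0000e+08 / 8.1751e+09 = 0.03670 m

0.03670 m


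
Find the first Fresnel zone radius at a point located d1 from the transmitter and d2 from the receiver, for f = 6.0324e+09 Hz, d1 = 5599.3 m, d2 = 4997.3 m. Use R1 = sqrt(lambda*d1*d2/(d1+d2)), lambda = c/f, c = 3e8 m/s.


lambda = c / f = 3.0000e+08 / 6.0324e+09 = 0.04973145 m
R1 = sqrt(0.04973145 * 5599.3 * 4997.3 / (5599.3 + 4997.3)) = 11.46 m

11.46 m


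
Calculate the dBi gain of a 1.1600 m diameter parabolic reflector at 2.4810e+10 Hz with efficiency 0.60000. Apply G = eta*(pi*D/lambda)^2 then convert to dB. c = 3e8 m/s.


lambda = c / f = 3.0000e+08 / 2.4810e+10 = 0.01209190 m
G_linear = 0.60000 * (pi * 1.1600 / 0.01209190)^2 = 54497.66
G_dBi = 10 * log10(54497.66) = 47.36 dBi

47.36 dBi


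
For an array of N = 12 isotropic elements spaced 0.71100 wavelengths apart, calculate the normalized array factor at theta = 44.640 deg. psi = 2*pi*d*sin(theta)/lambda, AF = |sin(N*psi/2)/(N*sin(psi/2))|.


psi = 2*pi*0.71100*sin(44.640 deg) = 3.138980 rad
AF = |sin(12*3.138980/2) / (12*sin(3.138980/2))| = 1.306e-03

1.306e-03


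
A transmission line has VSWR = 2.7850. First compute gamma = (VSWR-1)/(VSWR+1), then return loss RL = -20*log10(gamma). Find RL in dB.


gamma = (2.7850 - 1) / (2.7850 + 1) = 0.4715984
RL = -20 * log10(0.4715984) = 6.529 dB

6.529 dB


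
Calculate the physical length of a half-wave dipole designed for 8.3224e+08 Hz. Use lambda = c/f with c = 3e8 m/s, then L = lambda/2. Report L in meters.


lambda = c / f = 3.0000e+08 / 8.3224e+08 = 0.3604729 m
L = lambda / 2 = 0.3604729 / 2 = 0.1802 m

0.1802 m


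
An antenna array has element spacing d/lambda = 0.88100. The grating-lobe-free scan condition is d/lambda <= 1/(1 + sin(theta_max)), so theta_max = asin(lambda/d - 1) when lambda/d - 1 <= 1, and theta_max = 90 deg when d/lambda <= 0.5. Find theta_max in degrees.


lambda/d - 1 = 1/0.88100 - 1 = 0.1350738
theta_max = asin(0.1350738) = 7.763 deg

7.763 deg


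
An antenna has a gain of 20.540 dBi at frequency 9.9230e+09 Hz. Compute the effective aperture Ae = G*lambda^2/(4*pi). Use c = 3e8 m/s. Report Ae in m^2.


lambda = c / f = 3.0000e+08 / 9.9230e+09 = 0.03023279 m
G_linear = 10^(20.540/10) = 113.2400
Ae = G_linear * lambda^2 / (4*pi) = 113.2400 * 0.03023279^2 / (4*pi) = 8.237e-03 m^2

8.237e-03 m^2


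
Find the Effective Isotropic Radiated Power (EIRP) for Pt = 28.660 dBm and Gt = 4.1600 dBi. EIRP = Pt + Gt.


EIRP = Pt + Gt = 28.660 + 4.1600 = 32.82 dBm

32.82 dBm


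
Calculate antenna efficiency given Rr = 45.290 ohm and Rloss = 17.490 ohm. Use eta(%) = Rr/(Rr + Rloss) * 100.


eta = 45.290 / (45.290 + 17.490) * 100 = 72.14%

72.14%


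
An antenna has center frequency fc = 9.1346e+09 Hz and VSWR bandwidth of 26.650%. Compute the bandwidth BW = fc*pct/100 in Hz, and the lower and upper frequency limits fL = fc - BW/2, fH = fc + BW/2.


BW = 9.1346e+09 * 26.650/100 = 2.434371e+09 Hz
fL = 9.1346e+09 - 2.434371e+09/2 = 7.917e+09 Hz
fH = 9.1346e+09 + 2.434371e+09/2 = 1.035e+10 Hz

BW=2.434e+09 Hz, fL=7.917e+09 Hz, fH=1.035e+10 Hz


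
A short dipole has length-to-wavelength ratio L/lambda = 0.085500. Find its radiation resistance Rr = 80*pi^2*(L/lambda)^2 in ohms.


Rr = 80 * pi^2 * (0.085500)^2 = 80 * 9.869604 * 7.310250e-03 = 5.772 ohm

5.772 ohm


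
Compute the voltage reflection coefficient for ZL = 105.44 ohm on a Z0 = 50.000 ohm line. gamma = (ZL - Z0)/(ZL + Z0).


gamma = (105.44 - 50.000) / (105.44 + 50.000) = 0.3567

0.3567


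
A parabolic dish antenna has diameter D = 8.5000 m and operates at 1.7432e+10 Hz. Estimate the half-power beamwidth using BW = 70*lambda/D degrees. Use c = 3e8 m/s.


lambda = c / f = 3.0000e+08 / 1.7432e+10 = 0.01720973 m
BW = 70 * 0.01720973 / 8.5000 = 0.1417 deg

0.1417 deg


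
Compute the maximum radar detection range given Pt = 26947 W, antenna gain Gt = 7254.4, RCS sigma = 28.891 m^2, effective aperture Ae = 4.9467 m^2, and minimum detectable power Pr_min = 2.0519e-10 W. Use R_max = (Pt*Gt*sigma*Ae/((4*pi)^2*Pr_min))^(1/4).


R^4 = 26947*7254.4*28.891*4.9467 / ((4*pi)^2 * 2.0519e-10) = 8.622122e+17
R_max = 8.622122e+17^0.25 = 30472 m

30472 m


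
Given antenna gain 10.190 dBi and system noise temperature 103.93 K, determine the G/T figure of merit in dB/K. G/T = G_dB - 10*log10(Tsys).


G/T = 10.190 - 10*log10(103.93) = 10.190 - 20.16741 = -9.977 dB/K

-9.977 dB/K


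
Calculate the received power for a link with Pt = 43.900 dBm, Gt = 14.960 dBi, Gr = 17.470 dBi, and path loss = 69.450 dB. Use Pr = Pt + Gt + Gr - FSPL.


Pr = 43.900 + 14.960 + 17.470 - 69.450 = 6.88 dBm

6.88 dBm


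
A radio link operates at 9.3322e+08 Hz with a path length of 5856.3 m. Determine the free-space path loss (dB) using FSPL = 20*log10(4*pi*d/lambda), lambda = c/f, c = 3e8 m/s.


lambda = c / f = 3.0000e+08 / 9.3322e+08 = 0.3214676 m
FSPL = 20 * log10(4*pi*5856.3/0.3214676) = 107.2 dB

107.2 dB


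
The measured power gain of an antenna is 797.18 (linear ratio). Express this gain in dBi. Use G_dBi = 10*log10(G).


G_dBi = 10 * log10(797.18) = 29.02 dBi

29.02 dBi


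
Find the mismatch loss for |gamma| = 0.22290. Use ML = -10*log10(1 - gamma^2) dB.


ML = -10 * log10(1 - 0.22290^2) = -10 * log10(0.95031559) = 0.2213 dB

0.2213 dB


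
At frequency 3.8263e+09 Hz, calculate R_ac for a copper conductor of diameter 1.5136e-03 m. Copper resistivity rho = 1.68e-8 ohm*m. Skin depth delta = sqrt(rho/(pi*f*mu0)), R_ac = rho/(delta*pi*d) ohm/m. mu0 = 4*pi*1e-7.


delta = sqrt(1.68e-8 / (pi * 3.8263e+09 * 4*pi*1e-7)) = 1.054594e-06 m
R_ac = 1.68e-8 / (1.054594e-06 * pi * 1.5136e-03) = 3.350 ohm/m

3.350 ohm/m


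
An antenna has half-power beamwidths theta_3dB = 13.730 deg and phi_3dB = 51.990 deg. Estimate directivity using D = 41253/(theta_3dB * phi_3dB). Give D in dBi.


D_linear = 41253 / (13.730 * 51.990) = 57.79166
D_dBi = 10 * log10(57.79166) = 17.62 dBi

17.62 dBi
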